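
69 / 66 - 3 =-43 / 22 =-1.95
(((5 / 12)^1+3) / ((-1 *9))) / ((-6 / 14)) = 0.89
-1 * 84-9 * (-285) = 2481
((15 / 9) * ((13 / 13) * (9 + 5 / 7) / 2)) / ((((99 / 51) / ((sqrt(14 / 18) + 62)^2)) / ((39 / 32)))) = 20096.98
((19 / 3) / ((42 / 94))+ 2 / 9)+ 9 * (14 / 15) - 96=-23059 / 315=-73.20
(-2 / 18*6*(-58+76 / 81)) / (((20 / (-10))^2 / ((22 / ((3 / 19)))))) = 1325.10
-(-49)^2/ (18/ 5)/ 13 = -12005/ 234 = -51.30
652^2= 425104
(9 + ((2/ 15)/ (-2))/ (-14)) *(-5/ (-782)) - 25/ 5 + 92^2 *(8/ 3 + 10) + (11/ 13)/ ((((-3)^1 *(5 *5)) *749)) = 122445028646221/ 1142150100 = 107205.72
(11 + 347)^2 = 128164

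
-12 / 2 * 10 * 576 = -34560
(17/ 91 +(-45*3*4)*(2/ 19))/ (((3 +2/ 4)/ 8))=-1567312/ 12103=-129.50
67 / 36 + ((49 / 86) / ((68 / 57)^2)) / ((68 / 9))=465834577 / 243370368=1.91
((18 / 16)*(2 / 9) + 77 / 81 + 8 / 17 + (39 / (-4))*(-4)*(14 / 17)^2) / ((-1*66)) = -2633141 / 6179976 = -0.43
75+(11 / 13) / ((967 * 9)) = 8485436 / 113139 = 75.00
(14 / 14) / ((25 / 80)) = 16 / 5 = 3.20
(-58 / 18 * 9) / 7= -29 / 7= -4.14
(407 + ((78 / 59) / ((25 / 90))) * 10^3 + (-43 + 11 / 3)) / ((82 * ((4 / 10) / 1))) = 4537385 / 29028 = 156.31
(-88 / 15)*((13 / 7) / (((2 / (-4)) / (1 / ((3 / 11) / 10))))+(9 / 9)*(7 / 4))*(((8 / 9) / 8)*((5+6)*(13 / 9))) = 1392.43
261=261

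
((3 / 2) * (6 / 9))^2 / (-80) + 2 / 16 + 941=75289 / 80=941.11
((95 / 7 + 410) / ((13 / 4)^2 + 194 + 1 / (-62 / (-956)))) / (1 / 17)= 25000880 / 763777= 32.73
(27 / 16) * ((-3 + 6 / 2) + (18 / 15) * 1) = 81 / 40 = 2.02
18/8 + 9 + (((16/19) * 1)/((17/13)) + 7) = 24411/1292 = 18.89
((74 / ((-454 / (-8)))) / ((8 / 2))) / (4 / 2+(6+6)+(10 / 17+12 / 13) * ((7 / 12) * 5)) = 0.02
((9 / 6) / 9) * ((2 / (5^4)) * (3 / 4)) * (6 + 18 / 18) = 7 / 2500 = 0.00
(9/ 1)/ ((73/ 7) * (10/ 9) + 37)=567/ 3061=0.19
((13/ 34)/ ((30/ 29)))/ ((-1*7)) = -377/ 7140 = -0.05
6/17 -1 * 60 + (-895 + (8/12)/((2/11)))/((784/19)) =-232045/2856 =-81.25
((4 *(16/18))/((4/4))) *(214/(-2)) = -3424/9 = -380.44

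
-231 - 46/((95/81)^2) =-2386581/9025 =-264.44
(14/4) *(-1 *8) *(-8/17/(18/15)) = 560/51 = 10.98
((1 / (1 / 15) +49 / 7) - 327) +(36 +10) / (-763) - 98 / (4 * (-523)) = -243430619 / 798098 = -305.01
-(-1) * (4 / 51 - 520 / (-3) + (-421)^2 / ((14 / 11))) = 33185339 / 238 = 139434.20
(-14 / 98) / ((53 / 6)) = -6 / 371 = -0.02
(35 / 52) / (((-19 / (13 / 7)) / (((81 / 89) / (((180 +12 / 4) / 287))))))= -38745 / 412604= -0.09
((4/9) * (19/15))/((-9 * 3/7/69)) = -12236/1215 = -10.07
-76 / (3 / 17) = -430.67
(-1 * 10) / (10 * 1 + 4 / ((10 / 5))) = -5 / 6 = -0.83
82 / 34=41 / 17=2.41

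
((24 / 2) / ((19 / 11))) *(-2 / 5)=-264 / 95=-2.78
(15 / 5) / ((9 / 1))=1 / 3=0.33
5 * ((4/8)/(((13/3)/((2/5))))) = 0.23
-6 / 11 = -0.55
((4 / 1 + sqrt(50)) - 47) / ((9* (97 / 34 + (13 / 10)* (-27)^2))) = -85 / 16911 + 425* sqrt(2) / 727173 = -0.00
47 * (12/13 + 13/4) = 196.13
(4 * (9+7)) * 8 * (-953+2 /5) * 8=-3901849.60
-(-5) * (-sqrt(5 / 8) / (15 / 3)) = -sqrt(10) / 4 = -0.79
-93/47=-1.98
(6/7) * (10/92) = 15/161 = 0.09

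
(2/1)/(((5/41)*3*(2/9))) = 123/5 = 24.60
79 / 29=2.72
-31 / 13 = -2.38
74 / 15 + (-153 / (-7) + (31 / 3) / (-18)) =49549 / 1890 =26.22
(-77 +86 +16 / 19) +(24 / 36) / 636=178417 / 18126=9.84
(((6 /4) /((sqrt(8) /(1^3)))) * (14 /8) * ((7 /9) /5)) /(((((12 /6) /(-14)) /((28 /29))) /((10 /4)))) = -2401 * sqrt(2) /1392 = -2.44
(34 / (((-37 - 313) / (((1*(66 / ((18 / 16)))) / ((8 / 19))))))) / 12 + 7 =5.87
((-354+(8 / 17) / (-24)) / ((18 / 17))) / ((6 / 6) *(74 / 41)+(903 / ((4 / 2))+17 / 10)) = -3701275 / 5036904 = -0.73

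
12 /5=2.40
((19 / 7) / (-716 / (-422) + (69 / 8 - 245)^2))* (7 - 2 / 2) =1539456 / 5281736621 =0.00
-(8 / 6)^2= -1.78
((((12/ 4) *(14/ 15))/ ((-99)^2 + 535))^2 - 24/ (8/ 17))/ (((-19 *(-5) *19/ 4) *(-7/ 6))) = 102158956653/ 1054557532000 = 0.10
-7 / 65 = -0.11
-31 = -31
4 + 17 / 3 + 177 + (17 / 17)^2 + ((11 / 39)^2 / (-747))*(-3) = 71074930 / 378729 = 187.67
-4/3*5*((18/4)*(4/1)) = -120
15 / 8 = 1.88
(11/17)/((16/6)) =0.24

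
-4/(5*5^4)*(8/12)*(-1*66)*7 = 1232/3125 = 0.39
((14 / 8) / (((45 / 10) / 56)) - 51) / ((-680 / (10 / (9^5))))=263 / 36137988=0.00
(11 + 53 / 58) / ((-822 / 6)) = -0.09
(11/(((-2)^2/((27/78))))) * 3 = 297/104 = 2.86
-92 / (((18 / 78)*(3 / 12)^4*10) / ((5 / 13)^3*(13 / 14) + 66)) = -920182528 / 1365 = -674126.39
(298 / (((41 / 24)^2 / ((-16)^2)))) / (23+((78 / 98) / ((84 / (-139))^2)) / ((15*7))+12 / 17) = 9039623254179840 / 8204942611541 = 1101.73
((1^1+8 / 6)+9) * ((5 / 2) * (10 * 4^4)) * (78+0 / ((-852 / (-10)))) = 5657600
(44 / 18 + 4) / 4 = 29 / 18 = 1.61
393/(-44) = -393/44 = -8.93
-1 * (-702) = 702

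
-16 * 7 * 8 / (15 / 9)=-537.60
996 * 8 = 7968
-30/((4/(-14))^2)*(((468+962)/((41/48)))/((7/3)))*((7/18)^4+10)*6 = -52660658050/3321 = -15856867.83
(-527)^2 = 277729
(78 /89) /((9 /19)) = 494 /267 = 1.85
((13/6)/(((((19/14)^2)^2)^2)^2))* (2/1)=28313393391521824768/865324240702863503043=0.03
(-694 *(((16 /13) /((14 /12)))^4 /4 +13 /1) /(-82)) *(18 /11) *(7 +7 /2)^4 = 230881393519191 /103048088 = 2240520.89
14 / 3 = 4.67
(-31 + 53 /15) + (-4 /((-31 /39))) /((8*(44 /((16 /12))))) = -280789 /10230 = -27.45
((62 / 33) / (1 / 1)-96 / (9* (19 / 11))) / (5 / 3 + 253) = -1347 / 79838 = -0.02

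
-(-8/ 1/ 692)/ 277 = 2/ 47921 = 0.00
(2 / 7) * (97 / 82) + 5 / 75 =1742 / 4305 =0.40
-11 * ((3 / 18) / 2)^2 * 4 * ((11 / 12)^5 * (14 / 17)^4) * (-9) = 4253517961 / 5195674368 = 0.82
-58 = -58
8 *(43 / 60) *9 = 258 / 5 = 51.60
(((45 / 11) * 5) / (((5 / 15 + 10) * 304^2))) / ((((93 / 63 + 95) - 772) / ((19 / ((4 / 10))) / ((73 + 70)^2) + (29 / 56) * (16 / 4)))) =-601107075 / 9141839171305984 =-0.00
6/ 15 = 2/ 5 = 0.40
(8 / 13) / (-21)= -8 / 273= -0.03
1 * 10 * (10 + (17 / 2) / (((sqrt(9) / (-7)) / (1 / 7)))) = 71.67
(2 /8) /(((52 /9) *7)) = 9 /1456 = 0.01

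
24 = 24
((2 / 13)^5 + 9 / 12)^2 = 1241011596049 / 2205735869584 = 0.56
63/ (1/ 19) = 1197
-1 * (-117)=117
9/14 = 0.64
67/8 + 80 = 88.38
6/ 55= 0.11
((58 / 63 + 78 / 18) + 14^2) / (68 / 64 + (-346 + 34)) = -202864 / 313425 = -0.65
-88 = -88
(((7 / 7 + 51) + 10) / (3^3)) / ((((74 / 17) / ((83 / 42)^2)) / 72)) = 7261006 / 48951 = 148.33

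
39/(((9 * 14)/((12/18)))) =13/63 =0.21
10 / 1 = 10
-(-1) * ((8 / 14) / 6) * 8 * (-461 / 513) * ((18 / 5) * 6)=-29504 / 1995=-14.79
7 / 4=1.75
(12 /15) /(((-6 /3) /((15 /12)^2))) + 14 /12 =13 /24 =0.54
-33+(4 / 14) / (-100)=-11551 / 350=-33.00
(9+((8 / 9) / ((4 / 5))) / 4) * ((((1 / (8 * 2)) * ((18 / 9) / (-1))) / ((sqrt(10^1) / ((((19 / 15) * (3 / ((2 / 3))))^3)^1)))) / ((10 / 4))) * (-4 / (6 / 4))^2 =-193.19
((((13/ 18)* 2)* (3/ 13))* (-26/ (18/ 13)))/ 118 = -169/ 3186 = -0.05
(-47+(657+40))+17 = 667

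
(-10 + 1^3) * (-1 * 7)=63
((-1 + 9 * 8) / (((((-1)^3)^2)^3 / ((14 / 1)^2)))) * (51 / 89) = 709716 / 89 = 7974.34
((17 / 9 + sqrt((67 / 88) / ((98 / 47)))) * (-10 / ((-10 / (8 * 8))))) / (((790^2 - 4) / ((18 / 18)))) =sqrt(34639) / 3003462 + 34 / 175527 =0.00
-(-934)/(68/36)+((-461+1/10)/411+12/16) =69045419/139740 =494.10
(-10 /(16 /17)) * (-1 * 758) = 32215 /4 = 8053.75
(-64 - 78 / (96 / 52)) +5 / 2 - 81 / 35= -14849 / 140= -106.06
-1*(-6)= 6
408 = 408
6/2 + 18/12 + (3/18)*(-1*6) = 7/2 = 3.50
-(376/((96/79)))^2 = -13786369/144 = -95738.67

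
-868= -868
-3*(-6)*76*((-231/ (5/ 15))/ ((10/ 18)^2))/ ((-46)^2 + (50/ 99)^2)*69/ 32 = -6491332329867/ 2074141600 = -3129.65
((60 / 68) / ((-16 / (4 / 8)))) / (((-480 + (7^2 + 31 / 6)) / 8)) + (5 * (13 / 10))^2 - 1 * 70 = -964239 / 34748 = -27.75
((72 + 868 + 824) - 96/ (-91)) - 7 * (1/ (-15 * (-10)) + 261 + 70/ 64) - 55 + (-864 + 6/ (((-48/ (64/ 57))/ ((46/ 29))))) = -39666368489/ 40112800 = -988.87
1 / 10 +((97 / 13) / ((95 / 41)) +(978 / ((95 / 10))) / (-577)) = 4477697 / 1425190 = 3.14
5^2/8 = 25/8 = 3.12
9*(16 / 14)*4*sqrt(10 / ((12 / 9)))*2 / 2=144*sqrt(30) / 7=112.67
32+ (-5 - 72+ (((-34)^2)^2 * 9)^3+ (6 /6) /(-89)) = 154833360378692089610330 /89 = 1739700678412270669778.99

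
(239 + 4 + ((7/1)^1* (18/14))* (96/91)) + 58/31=717565/2821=254.37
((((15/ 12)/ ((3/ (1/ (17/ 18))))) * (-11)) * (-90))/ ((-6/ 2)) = -2475/ 17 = -145.59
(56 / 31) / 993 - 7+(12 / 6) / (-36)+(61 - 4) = 9224975 / 184698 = 49.95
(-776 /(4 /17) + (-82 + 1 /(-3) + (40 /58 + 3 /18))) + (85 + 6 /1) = -572195 /174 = -3288.48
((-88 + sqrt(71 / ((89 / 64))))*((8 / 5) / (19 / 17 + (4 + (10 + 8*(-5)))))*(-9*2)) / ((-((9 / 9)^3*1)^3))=23936 / 235 - 2176*sqrt(6319) / 20915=93.58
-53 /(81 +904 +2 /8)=-212 /3941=-0.05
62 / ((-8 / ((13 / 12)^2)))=-5239 / 576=-9.10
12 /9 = 4 /3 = 1.33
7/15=0.47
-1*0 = 0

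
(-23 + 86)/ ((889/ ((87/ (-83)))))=-783/ 10541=-0.07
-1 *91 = -91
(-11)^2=121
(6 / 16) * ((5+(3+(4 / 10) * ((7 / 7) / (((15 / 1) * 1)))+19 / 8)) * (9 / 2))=56169 / 3200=17.55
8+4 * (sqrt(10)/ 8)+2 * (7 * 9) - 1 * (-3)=sqrt(10)/ 2+137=138.58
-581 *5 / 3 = -968.33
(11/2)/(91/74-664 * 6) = -407/294725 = -0.00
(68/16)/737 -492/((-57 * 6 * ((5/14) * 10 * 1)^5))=0.01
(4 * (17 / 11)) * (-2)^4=1088 / 11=98.91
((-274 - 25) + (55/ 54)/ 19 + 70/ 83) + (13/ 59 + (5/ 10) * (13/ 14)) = -20920561033/ 70340508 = -297.42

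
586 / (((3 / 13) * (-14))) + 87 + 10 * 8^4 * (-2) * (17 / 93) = -3269974 / 217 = -15069.00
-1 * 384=-384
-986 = -986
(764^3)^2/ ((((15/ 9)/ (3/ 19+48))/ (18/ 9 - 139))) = -14957295131214428295168/ 19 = -787226059537601489219.37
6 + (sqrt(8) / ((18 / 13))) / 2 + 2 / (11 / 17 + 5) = 13 * sqrt(2) / 18 + 305 / 48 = 7.38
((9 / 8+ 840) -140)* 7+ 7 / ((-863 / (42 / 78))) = 440491205 / 89752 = 4907.87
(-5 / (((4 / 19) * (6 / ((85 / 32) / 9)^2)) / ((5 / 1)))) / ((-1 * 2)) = 3431875 / 3981312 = 0.86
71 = 71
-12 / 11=-1.09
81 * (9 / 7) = 729 / 7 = 104.14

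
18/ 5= 3.60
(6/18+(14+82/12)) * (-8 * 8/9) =-4064/27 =-150.52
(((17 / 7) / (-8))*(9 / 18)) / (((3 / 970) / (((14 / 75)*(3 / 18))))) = -1649 / 1080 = -1.53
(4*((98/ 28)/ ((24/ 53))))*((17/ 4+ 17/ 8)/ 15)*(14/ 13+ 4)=69377/ 1040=66.71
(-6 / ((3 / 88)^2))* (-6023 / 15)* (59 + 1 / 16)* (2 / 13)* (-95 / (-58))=11631376680 / 377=30852458.04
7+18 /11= 8.64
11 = 11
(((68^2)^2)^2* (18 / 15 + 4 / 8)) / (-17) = -228581619826688 / 5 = -45716323965337.60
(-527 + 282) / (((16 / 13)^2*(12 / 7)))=-289835 / 3072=-94.35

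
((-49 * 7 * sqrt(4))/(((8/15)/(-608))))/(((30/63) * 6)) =273714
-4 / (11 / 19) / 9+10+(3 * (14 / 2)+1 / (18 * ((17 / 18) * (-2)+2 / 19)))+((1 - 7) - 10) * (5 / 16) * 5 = 314099 / 60390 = 5.20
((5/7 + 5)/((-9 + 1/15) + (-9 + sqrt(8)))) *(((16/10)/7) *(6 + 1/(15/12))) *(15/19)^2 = -395107200/1248153529- 44064000 *sqrt(2)/1248153529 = -0.37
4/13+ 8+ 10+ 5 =303/13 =23.31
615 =615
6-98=-92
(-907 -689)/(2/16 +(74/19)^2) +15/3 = -1462801/14723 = -99.35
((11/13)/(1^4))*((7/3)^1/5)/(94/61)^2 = 286517/1723020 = 0.17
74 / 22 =37 / 11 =3.36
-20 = -20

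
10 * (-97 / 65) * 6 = -1164 / 13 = -89.54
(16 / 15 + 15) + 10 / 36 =1471 / 90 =16.34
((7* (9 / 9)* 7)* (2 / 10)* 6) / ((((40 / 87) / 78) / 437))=217962927 / 50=4359258.54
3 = 3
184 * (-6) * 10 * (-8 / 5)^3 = 1130496 / 25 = 45219.84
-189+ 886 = 697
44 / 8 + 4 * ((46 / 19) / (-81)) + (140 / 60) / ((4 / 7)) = 58259 / 6156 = 9.46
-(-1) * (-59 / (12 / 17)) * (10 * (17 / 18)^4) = -418857815 / 629856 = -665.01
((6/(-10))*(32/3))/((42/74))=-1184/105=-11.28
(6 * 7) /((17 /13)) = 546 /17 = 32.12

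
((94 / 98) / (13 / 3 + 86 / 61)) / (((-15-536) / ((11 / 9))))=-31537 / 85127847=-0.00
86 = 86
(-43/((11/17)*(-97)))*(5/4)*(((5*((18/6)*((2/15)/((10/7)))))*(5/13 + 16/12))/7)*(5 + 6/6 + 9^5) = 17376.40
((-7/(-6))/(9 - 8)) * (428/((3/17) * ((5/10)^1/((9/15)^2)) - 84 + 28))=-50932/5687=-8.96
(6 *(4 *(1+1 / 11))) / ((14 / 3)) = 432 / 77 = 5.61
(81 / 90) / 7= 9 / 70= 0.13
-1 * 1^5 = -1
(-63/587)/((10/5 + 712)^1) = -3/19958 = -0.00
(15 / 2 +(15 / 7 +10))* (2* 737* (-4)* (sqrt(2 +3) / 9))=-810700* sqrt(5) / 63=-28774.29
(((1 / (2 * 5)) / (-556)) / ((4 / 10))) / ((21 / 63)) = -3 / 2224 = -0.00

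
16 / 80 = 1 / 5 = 0.20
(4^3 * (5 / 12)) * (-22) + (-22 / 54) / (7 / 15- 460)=-36394985 / 62037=-586.67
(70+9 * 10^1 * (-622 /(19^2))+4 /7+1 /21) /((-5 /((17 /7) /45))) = 10883689 /11940075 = 0.91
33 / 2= 16.50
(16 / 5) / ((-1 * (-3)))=16 / 15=1.07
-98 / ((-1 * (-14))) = -7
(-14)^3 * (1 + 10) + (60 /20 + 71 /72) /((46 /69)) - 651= -1479793 /48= -30829.02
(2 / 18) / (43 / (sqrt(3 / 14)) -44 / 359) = 7898 / 5004311637 + 5541883*sqrt(42) / 30025869822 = 0.00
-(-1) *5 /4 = 5 /4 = 1.25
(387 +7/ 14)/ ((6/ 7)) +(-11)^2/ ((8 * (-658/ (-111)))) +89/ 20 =36249337/ 78960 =459.08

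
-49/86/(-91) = 7/1118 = 0.01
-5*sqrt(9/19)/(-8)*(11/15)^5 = 161051*sqrt(19)/7695000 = 0.09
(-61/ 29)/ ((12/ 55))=-3355/ 348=-9.64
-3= -3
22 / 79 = 0.28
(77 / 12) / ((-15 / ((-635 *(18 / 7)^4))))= 4073652 / 343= 11876.54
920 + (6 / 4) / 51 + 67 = 33559 / 34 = 987.03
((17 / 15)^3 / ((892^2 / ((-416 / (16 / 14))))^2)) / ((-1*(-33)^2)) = -40684553 / 145425676171446000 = -0.00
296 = 296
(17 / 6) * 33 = 187 / 2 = 93.50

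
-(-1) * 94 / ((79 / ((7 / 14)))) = 47 / 79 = 0.59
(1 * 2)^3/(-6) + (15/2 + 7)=79/6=13.17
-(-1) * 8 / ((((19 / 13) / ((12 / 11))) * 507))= 32 / 2717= 0.01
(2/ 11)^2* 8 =0.26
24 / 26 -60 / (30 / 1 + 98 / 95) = -1.01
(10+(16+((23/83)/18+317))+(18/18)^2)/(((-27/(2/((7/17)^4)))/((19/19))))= -886.44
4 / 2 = 2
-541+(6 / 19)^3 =-3710503 / 6859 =-540.97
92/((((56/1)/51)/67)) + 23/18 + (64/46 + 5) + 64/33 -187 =86648410/15939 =5436.25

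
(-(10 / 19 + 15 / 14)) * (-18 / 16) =3825 / 2128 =1.80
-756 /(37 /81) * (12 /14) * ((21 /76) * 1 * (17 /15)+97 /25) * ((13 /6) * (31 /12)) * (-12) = 399533.60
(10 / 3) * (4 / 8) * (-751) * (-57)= 71345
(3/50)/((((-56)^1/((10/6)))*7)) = -1/3920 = -0.00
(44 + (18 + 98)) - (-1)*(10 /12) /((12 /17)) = 11605 /72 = 161.18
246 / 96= 41 / 16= 2.56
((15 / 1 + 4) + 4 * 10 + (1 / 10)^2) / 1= 5901 / 100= 59.01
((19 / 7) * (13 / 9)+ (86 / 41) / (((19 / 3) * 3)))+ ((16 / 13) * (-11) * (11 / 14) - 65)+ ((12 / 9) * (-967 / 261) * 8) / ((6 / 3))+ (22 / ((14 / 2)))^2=-31661823002 / 388542609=-81.49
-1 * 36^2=-1296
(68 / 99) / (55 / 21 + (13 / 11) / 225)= 5950 / 22733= 0.26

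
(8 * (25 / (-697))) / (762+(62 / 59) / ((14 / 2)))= -10325 / 27424162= -0.00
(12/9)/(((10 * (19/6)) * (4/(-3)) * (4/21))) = -0.17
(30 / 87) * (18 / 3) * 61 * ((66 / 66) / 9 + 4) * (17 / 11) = 767380 / 957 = 801.86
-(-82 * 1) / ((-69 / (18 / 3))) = -164 / 23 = -7.13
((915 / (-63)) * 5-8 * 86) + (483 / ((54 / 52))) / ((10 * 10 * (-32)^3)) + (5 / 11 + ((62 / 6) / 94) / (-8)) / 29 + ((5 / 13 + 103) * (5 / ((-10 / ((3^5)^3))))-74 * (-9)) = -741728210.30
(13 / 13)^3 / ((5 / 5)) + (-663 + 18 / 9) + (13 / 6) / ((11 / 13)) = -43391 / 66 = -657.44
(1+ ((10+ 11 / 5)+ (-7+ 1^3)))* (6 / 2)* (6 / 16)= 81 / 10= 8.10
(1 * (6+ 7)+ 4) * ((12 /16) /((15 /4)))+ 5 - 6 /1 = 12 /5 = 2.40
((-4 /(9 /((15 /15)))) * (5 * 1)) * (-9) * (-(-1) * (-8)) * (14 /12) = -560 /3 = -186.67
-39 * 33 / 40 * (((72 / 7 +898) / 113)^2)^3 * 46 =-488843149021110251991816336 / 1224697708713481205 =-399154130.48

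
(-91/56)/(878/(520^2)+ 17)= -219700/2298839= -0.10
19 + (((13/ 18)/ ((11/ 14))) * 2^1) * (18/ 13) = 237/ 11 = 21.55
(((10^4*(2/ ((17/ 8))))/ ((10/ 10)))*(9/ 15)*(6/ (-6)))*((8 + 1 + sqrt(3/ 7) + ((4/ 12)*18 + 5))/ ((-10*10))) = 960*sqrt(21)/ 119 + 19200/ 17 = 1166.38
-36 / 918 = -0.04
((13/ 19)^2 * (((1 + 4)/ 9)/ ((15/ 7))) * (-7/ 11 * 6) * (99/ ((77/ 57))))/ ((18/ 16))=-30.19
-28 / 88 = -0.32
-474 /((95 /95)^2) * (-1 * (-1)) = -474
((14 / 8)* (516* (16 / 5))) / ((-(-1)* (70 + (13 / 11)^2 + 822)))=249744 / 77215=3.23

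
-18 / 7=-2.57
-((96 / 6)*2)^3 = -32768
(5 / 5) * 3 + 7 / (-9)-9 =-61 / 9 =-6.78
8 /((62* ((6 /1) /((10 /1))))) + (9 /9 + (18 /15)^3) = 34213 /11625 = 2.94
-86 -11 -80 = -177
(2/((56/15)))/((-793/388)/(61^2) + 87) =88755/14413721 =0.01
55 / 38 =1.45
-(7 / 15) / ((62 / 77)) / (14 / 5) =-77 / 372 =-0.21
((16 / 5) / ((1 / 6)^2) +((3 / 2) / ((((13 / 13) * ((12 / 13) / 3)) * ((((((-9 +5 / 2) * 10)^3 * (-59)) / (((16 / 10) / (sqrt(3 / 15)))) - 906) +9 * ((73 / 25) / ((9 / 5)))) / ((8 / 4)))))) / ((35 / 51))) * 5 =1611375918750 * sqrt(5) / 229716504582969523 +132316706640499643088 / 229716504582969523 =576.00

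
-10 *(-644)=6440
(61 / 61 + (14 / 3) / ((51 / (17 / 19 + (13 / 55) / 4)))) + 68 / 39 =3922649 / 1385670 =2.83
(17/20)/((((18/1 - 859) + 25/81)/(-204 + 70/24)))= 58293/286720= 0.20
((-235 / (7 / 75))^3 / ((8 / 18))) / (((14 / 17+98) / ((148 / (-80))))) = 413256095859375 / 614656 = 672337203.02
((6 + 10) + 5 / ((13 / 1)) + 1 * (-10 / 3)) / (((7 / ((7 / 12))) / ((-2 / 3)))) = -509 / 702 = -0.73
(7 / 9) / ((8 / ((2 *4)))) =7 / 9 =0.78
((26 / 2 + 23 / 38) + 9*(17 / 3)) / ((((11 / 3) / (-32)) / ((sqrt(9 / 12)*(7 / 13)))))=-412440*sqrt(3) / 2717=-262.92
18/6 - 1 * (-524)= 527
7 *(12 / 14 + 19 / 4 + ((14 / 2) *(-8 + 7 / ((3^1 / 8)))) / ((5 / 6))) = 13329 / 20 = 666.45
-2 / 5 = -0.40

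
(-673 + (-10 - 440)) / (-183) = 1123 / 183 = 6.14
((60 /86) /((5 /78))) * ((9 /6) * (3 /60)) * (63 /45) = 2457 /2150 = 1.14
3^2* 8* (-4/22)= -13.09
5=5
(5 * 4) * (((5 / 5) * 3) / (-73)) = -60 / 73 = -0.82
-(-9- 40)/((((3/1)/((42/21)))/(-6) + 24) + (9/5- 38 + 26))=980/271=3.62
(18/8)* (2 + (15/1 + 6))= 207/4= 51.75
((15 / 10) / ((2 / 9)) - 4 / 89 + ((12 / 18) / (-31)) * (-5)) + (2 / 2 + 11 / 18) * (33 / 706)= 6.89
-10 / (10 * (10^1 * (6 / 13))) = -13 / 60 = -0.22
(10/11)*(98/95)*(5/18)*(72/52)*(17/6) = 8330/8151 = 1.02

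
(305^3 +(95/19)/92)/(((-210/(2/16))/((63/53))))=-1566168903/78016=-20074.97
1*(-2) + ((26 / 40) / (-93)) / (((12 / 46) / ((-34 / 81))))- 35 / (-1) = 14920423 / 451980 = 33.01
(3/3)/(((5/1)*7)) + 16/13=1.26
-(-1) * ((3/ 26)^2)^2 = 81/ 456976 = 0.00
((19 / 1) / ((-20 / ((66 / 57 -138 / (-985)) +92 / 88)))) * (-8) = 964869 / 54175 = 17.81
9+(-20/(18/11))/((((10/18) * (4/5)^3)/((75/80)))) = -16017/512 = -31.28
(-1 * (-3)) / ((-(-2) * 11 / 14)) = 21 / 11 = 1.91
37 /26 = 1.42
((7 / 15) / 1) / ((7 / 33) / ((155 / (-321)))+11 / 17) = 40579 / 18066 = 2.25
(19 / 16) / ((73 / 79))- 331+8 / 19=-329.29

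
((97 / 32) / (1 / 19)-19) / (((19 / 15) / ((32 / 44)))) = 975 / 44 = 22.16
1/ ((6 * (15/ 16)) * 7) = 8/ 315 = 0.03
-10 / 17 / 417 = -10 / 7089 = -0.00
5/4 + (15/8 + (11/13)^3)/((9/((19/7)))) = 316081/158184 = 2.00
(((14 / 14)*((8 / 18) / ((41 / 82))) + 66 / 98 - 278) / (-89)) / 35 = 121909 / 1373715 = 0.09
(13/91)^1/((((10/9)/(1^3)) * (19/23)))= 207/1330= 0.16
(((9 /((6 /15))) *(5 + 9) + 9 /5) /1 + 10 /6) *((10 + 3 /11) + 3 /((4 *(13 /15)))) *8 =28376.94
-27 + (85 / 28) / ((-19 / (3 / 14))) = -201351 / 7448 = -27.03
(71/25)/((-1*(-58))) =71/1450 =0.05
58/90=29/45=0.64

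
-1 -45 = -46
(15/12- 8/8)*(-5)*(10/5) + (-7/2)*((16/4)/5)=-53/10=-5.30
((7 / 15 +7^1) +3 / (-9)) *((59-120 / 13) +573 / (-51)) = 911212 / 3315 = 274.88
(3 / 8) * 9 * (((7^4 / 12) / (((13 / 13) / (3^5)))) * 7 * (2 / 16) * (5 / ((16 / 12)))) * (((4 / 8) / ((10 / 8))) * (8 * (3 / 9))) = 36756909 / 64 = 574326.70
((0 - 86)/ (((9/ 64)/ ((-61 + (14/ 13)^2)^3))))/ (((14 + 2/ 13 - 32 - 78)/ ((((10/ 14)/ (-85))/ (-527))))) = -21.80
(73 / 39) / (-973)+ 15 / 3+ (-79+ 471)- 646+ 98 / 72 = -112766711 / 455364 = -247.64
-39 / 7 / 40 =-39 / 280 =-0.14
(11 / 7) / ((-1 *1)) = -11 / 7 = -1.57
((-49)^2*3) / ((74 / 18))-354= 1398.08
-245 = -245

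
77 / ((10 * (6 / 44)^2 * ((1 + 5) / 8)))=74536 / 135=552.12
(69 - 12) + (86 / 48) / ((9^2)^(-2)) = 94497 / 8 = 11812.12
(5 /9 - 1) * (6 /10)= -4 /15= -0.27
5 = 5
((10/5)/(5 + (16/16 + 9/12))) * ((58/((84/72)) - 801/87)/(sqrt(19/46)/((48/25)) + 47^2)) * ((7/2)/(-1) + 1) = -1426042746880/104985124143487 + 21928000 * sqrt(874)/314955372430461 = -0.01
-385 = -385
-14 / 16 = -7 / 8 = -0.88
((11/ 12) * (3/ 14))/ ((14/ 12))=33/ 196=0.17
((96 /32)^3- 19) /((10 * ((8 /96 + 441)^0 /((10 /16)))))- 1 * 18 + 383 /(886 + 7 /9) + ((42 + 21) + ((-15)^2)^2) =50670.93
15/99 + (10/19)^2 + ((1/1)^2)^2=17018/11913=1.43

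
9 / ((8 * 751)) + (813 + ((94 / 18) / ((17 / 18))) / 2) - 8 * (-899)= 817881209 / 102136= 8007.77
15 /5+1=4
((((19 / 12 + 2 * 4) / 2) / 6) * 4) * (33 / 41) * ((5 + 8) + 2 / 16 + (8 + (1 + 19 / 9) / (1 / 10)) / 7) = 11930215 / 247968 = 48.11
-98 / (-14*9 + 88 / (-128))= 1568 / 2027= 0.77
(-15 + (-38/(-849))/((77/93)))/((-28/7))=325687/87164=3.74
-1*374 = -374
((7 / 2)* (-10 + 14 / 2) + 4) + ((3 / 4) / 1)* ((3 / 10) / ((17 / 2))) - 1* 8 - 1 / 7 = -34787 / 2380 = -14.62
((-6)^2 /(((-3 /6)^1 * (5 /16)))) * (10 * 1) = -2304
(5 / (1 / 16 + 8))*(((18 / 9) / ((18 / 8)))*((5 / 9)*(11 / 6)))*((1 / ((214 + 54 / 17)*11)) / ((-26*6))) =-1700 / 1128397959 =-0.00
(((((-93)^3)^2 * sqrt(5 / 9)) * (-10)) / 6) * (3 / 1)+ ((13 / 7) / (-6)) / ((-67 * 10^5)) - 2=-2411190051613.71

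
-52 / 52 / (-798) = 1 / 798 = 0.00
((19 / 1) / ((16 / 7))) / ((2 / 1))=133 / 32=4.16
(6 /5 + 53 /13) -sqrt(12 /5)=343 /65 -2*sqrt(15) /5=3.73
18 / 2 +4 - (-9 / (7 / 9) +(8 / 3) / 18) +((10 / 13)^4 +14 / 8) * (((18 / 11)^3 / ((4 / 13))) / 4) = 141042498083 / 4421400984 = 31.90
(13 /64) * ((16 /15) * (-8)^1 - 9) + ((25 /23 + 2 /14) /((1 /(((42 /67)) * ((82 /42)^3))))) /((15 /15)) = 1104066143 /507420480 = 2.18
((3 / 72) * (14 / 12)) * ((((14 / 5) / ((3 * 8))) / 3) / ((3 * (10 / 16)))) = 0.00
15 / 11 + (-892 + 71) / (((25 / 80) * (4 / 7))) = -252793 / 55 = -4596.24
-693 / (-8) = 693 / 8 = 86.62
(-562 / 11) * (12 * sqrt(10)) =-6744 * sqrt(10) / 11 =-1938.76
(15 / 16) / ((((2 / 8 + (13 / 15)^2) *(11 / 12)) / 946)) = 870750 / 901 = 966.43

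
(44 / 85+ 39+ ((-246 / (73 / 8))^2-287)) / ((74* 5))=108553098 / 83798525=1.30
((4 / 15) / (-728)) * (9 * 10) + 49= 4456 / 91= 48.97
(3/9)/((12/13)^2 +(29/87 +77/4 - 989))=-676/1964249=-0.00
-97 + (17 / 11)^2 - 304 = -398.61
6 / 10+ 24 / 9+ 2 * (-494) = -14771 / 15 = -984.73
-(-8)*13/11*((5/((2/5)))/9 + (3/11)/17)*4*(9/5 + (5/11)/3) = 316729504/3054645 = 103.69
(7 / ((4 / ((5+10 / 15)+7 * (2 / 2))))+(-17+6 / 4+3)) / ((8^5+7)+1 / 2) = 58 / 196653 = 0.00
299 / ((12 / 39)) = 3887 / 4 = 971.75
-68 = -68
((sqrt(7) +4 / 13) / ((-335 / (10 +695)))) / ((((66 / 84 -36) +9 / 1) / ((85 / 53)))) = 671160 / 16941821 +167790 * sqrt(7) / 1303217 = 0.38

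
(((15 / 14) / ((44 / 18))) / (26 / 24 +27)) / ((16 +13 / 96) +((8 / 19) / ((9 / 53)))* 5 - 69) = -443232 / 1149203363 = -0.00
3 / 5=0.60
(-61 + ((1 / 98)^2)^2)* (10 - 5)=-28132228875 / 92236816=-305.00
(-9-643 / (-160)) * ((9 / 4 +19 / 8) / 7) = -29489 / 8960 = -3.29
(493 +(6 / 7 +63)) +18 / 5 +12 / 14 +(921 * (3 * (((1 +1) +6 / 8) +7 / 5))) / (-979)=75328433 / 137060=549.60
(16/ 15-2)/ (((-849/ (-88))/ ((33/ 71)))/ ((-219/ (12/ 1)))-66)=247324/ 17790735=0.01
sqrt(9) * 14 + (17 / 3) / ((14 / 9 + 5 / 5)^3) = 515145 / 12167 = 42.34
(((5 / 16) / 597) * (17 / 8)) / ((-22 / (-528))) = 85 / 3184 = 0.03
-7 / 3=-2.33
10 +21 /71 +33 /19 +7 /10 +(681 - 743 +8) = -556697 /13490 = -41.27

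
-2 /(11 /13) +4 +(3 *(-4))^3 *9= -171054 /11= -15550.36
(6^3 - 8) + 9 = 217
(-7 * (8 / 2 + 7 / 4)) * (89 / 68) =-14329 / 272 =-52.68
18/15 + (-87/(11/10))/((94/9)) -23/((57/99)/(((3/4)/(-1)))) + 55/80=19076653/785840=24.28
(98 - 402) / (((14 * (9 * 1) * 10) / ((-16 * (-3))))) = -1216 / 105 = -11.58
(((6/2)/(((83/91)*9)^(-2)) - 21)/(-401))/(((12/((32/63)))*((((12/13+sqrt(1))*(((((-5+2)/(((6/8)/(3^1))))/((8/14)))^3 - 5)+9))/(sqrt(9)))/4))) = 16001344/1241404662225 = 0.00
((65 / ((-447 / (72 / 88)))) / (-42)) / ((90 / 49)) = 91 / 59004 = 0.00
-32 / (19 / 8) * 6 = -1536 / 19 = -80.84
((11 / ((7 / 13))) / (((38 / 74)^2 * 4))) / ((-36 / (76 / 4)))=-195767 / 19152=-10.22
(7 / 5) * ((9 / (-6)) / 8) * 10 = -21 / 8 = -2.62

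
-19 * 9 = -171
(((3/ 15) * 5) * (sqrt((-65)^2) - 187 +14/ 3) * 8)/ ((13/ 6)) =-5632/ 13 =-433.23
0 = 0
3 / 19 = 0.16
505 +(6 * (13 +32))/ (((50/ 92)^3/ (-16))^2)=130997338493429/ 48828125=2682825.49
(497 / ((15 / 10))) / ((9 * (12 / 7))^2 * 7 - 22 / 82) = 285278 / 1434441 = 0.20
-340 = -340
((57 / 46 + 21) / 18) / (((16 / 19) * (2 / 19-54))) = -123101 / 4521984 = -0.03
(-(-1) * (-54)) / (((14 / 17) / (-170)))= 78030 / 7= 11147.14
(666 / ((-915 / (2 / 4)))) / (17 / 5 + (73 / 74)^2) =-607836 / 7303957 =-0.08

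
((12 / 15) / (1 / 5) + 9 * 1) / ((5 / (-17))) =-221 / 5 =-44.20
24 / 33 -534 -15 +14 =-5877 / 11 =-534.27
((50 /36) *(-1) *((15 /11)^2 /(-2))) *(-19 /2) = -11875 /968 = -12.27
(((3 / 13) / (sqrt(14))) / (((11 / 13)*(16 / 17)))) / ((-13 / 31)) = -0.18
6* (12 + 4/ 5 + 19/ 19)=82.80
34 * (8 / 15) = 272 / 15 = 18.13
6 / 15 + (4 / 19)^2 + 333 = 333.44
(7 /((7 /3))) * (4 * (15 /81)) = 20 /9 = 2.22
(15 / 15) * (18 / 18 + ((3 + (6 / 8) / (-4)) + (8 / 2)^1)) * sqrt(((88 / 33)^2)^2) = 500 / 9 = 55.56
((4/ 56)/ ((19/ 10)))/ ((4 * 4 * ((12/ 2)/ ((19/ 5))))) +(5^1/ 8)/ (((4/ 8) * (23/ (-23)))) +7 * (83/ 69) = 36949/ 5152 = 7.17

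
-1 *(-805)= 805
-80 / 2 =-40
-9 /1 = -9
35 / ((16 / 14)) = 245 / 8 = 30.62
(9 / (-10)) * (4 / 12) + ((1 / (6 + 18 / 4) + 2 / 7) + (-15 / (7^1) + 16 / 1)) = 13.94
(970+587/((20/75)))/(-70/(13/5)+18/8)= -164905/1283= -128.53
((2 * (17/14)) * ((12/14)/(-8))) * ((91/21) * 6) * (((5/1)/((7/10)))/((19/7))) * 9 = -160.23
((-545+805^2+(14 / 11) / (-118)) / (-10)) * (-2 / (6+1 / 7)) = 2941501591 / 139535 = 21080.74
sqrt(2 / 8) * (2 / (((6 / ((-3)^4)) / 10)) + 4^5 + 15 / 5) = 1297 / 2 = 648.50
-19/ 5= -3.80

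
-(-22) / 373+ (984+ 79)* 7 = 2775515 / 373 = 7441.06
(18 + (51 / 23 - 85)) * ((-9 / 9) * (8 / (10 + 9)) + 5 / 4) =-46935 / 874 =-53.70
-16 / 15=-1.07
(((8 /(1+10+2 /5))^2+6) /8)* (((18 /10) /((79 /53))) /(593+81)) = 558991 /384436120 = 0.00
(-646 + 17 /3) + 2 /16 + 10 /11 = -168775 /264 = -639.30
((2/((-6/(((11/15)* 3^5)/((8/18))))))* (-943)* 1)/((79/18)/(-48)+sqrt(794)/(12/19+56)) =310322.76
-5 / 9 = -0.56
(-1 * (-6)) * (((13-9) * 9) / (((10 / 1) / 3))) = 324 / 5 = 64.80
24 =24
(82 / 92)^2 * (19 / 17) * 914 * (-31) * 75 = -33935985975 / 17986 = -1886800.07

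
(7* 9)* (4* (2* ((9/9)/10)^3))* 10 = 126/25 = 5.04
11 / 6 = 1.83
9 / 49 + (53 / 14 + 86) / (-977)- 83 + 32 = -4874259 / 95746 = -50.91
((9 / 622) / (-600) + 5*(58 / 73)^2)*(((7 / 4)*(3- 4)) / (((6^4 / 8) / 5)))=-14646744091 / 85915416960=-0.17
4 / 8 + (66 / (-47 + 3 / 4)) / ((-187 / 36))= 0.77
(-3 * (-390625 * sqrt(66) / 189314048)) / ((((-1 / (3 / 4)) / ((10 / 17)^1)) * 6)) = -5859375 * sqrt(66) / 12873355264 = -0.00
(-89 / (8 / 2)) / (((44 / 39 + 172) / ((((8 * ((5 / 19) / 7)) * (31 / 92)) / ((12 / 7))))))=-179335 / 23604992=-0.01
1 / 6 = 0.17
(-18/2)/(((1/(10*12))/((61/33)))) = -21960/11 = -1996.36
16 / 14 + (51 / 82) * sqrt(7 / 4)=51 * sqrt(7) / 164 + 8 / 7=1.97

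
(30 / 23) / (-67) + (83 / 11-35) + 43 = 263181 / 16951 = 15.53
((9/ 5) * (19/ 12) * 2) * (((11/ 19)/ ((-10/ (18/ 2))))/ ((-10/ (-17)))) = -5049/ 1000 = -5.05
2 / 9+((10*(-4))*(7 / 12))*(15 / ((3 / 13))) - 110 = -14638 / 9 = -1626.44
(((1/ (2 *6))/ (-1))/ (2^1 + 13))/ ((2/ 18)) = -1/ 20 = -0.05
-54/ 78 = -9/ 13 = -0.69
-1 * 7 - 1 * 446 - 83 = -536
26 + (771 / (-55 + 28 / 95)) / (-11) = 1559587 / 57167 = 27.28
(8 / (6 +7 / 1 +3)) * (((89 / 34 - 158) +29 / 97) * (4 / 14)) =-511465 / 23086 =-22.15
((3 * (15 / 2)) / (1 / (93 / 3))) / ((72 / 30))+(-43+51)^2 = 2837 / 8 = 354.62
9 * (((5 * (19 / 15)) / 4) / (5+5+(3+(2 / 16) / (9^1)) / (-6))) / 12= 513 / 4103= 0.13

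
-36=-36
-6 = -6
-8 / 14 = -4 / 7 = -0.57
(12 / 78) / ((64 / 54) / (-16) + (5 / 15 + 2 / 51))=0.52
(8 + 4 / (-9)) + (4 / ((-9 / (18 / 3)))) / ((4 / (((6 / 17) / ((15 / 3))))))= 5744 / 765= 7.51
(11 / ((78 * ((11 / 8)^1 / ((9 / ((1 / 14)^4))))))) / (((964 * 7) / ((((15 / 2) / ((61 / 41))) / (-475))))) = -1012536 / 18155735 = -0.06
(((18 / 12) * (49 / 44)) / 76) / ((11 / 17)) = 2499 / 73568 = 0.03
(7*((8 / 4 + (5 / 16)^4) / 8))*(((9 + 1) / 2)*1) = 4609395 / 524288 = 8.79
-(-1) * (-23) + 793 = 770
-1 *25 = -25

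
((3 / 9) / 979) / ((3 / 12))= 4 / 2937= 0.00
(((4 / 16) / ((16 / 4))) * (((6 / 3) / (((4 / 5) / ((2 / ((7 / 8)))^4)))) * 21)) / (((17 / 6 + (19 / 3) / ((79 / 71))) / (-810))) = -1310515200 / 154007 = -8509.45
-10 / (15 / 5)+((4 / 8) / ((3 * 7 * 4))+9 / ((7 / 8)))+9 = 383 / 24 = 15.96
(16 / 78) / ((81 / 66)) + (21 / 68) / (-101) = 1186655 / 7232004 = 0.16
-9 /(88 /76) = -171 /22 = -7.77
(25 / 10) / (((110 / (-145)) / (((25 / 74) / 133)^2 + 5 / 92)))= -4389714775 / 24506835892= -0.18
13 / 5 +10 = 63 / 5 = 12.60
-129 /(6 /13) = -559 /2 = -279.50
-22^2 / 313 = -484 / 313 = -1.55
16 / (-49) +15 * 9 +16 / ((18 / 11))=144.45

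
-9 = -9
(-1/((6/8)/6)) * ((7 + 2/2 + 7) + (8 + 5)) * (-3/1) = 672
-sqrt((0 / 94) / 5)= 0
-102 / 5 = -20.40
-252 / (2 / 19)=-2394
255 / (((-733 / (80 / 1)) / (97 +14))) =-2264400 / 733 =-3089.22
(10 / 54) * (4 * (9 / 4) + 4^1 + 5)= 10 / 3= 3.33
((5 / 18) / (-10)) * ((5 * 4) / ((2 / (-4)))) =10 / 9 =1.11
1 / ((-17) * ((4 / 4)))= -1 / 17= -0.06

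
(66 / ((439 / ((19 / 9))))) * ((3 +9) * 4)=6688 / 439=15.23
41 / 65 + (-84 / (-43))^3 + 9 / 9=46953502 / 5167955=9.09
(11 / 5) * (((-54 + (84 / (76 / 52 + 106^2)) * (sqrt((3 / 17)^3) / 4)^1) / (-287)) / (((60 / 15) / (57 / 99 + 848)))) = 6147 / 70 - 26637 * sqrt(51) / 844382860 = 87.81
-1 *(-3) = 3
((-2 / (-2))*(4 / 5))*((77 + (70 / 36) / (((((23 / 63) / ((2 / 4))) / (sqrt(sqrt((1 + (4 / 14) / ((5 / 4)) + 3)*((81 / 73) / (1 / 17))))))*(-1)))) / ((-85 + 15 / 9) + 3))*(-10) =6.88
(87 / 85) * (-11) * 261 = -249777 / 85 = -2938.55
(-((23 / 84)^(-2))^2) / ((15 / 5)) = -16595712 / 279841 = -59.30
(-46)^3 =-97336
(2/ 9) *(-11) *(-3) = 22/ 3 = 7.33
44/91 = 0.48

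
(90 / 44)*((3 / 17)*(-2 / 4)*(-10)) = 675 / 374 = 1.80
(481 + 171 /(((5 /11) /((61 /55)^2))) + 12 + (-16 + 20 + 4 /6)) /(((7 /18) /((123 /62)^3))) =789887798091 /40962625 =19283.13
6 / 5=1.20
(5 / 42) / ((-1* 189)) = -5 / 7938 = -0.00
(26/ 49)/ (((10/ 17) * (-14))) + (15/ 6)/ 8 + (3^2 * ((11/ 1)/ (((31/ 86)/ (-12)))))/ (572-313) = -392690931/ 31473680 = -12.48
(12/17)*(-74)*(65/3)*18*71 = -24588720/17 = -1446395.29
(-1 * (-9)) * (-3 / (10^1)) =-27 / 10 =-2.70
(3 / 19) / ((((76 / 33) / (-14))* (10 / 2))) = -693 / 3610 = -0.19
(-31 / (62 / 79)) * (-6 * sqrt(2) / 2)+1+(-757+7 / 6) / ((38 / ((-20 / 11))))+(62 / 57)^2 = 1370498 / 35739+237 * sqrt(2) / 2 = 205.93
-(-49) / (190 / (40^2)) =412.63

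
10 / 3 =3.33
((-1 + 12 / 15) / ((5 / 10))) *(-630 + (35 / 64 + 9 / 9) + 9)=7929 / 32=247.78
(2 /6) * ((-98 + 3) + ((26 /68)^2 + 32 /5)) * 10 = -294.85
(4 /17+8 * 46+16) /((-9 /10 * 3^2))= -65320 /1377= -47.44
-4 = -4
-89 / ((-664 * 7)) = 89 / 4648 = 0.02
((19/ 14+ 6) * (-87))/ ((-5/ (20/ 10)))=256.03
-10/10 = -1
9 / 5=1.80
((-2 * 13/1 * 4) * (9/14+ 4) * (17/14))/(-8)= 14365/196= 73.29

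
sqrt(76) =2 *sqrt(19) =8.72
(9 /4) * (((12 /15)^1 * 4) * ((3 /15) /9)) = 4 /25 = 0.16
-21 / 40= -0.52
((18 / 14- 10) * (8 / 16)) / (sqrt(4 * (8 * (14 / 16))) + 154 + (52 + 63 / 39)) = -2140307 / 101918166 + 10309 * sqrt(7) / 50959083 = -0.02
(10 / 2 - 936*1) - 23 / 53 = -49366 / 53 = -931.43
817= 817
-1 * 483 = -483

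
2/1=2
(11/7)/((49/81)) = 891/343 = 2.60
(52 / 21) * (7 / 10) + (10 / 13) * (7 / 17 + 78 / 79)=735784 / 261885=2.81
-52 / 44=-13 / 11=-1.18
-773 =-773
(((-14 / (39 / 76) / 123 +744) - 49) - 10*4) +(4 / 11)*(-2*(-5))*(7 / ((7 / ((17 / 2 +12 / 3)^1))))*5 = 46543181 / 52767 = 882.05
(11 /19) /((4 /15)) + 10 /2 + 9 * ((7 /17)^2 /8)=323389 /43928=7.36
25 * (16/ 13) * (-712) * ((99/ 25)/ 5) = -1127808/ 65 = -17350.89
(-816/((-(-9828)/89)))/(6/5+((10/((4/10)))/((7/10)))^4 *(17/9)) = -5189590/2158203967751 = -0.00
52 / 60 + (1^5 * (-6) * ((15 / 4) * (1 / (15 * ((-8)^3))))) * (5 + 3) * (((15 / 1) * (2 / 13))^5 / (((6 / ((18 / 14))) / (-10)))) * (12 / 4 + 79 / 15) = -1025540462 / 38985765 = -26.31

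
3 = 3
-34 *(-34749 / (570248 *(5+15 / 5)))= 34749 / 134176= 0.26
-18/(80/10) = -9/4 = -2.25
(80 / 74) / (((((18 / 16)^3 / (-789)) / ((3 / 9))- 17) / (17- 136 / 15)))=-0.50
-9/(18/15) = -15/2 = -7.50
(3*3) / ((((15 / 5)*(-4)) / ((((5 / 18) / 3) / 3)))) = -5 / 216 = -0.02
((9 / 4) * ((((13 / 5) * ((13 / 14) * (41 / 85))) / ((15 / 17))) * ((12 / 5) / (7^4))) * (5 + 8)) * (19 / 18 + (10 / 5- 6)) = -4774081 / 42017500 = -0.11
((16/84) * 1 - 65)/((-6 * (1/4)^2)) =10888/63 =172.83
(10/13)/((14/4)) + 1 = 111/91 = 1.22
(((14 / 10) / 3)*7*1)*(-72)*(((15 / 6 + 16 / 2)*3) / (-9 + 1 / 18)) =95256 / 115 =828.31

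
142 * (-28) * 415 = -1650040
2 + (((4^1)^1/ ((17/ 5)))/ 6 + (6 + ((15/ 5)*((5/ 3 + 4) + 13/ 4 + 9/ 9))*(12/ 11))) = 22805/ 561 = 40.65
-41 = -41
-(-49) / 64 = 49 / 64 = 0.77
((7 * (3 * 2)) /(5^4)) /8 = 0.01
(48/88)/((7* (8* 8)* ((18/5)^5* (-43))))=-3125/66734502912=-0.00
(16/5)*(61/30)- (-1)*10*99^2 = 7351238/75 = 98016.51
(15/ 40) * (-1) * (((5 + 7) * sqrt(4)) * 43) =-387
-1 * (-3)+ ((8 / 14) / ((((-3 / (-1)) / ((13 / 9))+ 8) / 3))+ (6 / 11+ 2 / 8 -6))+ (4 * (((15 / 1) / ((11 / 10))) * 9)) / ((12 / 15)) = 24676915 / 40348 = 611.60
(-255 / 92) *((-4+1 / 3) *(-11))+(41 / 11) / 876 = -12387811 / 110814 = -111.79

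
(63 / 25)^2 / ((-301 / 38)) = -0.80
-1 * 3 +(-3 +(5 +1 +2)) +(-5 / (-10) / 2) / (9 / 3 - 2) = 9 / 4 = 2.25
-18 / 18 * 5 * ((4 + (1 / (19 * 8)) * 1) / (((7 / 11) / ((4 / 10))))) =-957 / 76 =-12.59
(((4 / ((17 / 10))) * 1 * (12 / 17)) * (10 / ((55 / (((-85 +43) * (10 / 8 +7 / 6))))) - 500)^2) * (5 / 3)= 26019367200 / 34969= 744069.52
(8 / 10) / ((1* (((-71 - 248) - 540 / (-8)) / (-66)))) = 528 / 2515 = 0.21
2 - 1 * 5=-3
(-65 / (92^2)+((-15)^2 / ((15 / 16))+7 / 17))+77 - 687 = -53180417 / 143888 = -369.60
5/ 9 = 0.56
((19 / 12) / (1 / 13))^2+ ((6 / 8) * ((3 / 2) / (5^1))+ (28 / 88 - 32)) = 392.22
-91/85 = -1.07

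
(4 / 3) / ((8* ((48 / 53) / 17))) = 3.13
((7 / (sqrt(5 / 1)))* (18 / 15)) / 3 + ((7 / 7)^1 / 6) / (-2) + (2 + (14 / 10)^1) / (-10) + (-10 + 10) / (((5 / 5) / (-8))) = -127 / 300 + 14* sqrt(5) / 25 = 0.83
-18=-18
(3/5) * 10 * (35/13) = 210/13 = 16.15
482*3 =1446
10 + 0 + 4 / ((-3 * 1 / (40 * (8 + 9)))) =-2690 / 3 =-896.67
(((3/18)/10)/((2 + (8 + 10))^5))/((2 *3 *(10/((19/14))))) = 19/161280000000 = 0.00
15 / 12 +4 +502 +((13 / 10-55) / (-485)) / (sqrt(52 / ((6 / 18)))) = 179 * sqrt(39) / 126100 +2029 / 4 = 507.26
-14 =-14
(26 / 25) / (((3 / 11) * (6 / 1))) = 0.64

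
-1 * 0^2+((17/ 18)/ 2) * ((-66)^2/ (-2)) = -1028.50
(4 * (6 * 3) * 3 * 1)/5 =216/5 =43.20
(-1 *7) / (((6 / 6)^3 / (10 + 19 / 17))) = -1323 / 17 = -77.82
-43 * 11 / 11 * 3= -129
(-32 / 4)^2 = 64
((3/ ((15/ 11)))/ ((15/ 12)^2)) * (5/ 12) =44/ 75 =0.59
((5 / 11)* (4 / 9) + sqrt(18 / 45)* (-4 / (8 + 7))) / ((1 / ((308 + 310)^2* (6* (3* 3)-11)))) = 547950.92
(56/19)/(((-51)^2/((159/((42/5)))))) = 1060/49419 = 0.02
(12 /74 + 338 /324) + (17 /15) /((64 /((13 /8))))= 9468779 /7672320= 1.23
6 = 6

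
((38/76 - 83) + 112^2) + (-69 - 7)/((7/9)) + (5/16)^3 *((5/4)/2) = 2835960087/229376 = 12363.80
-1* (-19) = 19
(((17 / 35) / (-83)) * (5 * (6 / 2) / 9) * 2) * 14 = -68 / 249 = -0.27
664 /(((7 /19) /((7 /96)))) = 1577 /12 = 131.42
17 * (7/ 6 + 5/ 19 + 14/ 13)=63155/ 1482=42.61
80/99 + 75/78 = 4555/2574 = 1.77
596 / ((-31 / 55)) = -32780 / 31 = -1057.42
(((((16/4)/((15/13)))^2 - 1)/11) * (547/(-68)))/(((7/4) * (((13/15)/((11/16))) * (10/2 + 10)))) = -1356013/5569200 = -0.24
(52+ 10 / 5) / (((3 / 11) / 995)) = 197010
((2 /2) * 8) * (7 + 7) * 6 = 672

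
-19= -19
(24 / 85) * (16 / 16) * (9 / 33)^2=216 / 10285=0.02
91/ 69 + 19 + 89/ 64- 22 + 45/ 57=41863/ 83904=0.50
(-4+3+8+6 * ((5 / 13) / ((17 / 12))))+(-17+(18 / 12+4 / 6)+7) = 0.80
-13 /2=-6.50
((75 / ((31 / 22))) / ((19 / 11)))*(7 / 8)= 63525 / 2356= 26.96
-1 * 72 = -72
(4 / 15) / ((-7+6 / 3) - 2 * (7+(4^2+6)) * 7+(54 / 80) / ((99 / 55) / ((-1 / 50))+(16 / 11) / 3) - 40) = -94528 / 159873153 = -0.00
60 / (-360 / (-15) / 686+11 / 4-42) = -82320 / 53803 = -1.53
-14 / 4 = -7 / 2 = -3.50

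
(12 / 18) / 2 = 1 / 3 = 0.33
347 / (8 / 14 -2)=-2429 / 10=-242.90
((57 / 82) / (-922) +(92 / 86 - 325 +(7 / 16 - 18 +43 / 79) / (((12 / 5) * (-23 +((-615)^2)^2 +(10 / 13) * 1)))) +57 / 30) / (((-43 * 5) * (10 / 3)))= 858468935043097563894559 / 1910487176487629243072000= 0.45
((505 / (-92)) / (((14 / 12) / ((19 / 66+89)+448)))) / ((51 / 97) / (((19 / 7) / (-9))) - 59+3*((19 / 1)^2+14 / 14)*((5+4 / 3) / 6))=-99012253845 / 42519776068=-2.33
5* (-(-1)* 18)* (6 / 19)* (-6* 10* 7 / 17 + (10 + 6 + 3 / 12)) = -77625 / 323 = -240.33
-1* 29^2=-841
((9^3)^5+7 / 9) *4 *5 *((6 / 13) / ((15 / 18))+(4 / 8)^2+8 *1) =1413854404093960024 / 39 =36252677028050257.03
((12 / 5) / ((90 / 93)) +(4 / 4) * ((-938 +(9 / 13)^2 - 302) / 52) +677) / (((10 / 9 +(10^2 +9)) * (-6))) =-432134343 / 435445400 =-0.99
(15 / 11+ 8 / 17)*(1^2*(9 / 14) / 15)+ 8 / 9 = 16283 / 16830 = 0.97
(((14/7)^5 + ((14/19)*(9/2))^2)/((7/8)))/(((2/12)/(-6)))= -4470048/2527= -1768.91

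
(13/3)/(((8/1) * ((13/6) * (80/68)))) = 17/80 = 0.21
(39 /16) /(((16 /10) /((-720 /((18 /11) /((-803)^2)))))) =-6915576525 /16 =-432223532.81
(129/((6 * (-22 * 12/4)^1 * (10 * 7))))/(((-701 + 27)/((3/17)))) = 43/35290640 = 0.00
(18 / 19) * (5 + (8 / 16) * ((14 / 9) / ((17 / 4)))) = 1586 / 323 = 4.91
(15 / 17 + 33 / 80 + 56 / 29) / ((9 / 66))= 1399519 / 59160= 23.66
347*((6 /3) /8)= 347 /4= 86.75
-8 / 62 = -4 / 31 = -0.13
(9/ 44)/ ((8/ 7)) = 63/ 352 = 0.18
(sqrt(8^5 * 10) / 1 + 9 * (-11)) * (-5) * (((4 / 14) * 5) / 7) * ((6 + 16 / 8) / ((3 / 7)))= 13200 / 7 - 102400 * sqrt(5) / 21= -9017.78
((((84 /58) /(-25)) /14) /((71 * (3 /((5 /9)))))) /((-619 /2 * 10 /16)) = 16 /286767225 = 0.00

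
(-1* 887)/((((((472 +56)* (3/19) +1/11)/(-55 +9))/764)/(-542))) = -3531184282384/17443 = -202441339.36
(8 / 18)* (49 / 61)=196 / 549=0.36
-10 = -10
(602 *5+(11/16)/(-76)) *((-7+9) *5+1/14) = 516081009/17024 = 30314.91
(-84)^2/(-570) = -1176/95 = -12.38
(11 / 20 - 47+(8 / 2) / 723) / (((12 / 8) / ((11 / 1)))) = -7387457 / 21690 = -340.59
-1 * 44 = -44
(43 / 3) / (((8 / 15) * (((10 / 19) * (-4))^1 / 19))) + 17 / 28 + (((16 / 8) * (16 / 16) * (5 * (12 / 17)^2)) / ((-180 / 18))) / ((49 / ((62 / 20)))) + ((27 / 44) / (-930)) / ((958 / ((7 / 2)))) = -179100820493923 / 740173945280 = -241.97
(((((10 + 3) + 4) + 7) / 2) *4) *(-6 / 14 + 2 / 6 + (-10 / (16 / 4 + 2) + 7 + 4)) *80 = 248320 / 7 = 35474.29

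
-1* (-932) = 932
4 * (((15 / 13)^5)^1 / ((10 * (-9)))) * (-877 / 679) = 0.12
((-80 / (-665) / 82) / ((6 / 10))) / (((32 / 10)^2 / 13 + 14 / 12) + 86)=26000 / 935249483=0.00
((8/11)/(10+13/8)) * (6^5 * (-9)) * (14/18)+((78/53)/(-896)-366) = -3771.33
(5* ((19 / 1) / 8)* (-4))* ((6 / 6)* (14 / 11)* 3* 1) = -1995 / 11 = -181.36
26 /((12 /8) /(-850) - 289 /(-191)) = 8442200 /490727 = 17.20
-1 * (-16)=16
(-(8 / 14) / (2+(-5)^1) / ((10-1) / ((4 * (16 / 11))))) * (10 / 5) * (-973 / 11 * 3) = -71168 / 1089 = -65.35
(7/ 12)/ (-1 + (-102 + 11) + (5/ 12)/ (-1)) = -7/ 1109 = -0.01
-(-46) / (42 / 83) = 1909 / 21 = 90.90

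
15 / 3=5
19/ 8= 2.38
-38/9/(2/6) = -38/3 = -12.67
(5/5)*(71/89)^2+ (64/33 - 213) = -55003412/261393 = -210.42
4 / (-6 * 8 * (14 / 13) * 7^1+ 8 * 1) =-13 / 1150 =-0.01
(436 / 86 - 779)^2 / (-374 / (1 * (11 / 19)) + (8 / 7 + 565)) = -7752442887 / 1033591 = -7500.49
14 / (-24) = -7 / 12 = -0.58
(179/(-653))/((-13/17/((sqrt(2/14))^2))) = 3043/59423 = 0.05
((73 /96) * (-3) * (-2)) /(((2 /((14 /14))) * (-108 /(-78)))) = 949 /576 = 1.65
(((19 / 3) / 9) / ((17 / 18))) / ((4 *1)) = 19 / 102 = 0.19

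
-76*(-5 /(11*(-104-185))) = -380 /3179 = -0.12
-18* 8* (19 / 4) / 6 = -114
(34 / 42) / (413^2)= 17 / 3581949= 0.00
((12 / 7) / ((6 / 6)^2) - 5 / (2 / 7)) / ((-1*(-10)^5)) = -221 / 1400000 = -0.00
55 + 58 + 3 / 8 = 907 / 8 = 113.38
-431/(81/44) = -18964/81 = -234.12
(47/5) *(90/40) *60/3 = 423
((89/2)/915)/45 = 89/82350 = 0.00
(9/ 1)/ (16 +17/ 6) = 54/ 113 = 0.48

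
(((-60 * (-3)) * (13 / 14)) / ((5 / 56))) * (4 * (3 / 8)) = 2808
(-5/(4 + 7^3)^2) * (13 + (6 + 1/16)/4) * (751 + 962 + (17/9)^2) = -322925045/312100128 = -1.03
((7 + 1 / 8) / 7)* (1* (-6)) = -171 / 28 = -6.11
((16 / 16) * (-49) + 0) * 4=-196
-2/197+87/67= 17005/13199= 1.29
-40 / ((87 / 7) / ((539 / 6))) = -75460 / 261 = -289.12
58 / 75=0.77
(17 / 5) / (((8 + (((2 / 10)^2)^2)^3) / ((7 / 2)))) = 5810546875 / 3906250002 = 1.49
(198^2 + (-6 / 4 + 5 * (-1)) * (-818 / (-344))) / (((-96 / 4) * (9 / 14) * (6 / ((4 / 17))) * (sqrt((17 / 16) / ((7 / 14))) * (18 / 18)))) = -94366013 * sqrt(34) / 8052696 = -68.33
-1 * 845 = -845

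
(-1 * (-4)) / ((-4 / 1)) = -1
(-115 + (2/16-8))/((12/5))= -4915/96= -51.20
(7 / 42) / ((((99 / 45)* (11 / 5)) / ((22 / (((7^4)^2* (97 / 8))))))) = 200 / 18453128001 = 0.00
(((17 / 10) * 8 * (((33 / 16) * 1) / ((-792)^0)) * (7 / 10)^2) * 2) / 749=3927 / 107000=0.04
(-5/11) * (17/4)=-1.93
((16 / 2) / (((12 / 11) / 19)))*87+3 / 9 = 36367 / 3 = 12122.33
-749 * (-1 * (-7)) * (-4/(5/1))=20972/5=4194.40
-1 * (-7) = 7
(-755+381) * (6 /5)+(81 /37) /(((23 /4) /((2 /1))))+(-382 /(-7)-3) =-11808773 /29785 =-396.47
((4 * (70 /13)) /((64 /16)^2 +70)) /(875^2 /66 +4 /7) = 64680 /2996038201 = 0.00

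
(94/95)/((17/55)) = 1034/323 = 3.20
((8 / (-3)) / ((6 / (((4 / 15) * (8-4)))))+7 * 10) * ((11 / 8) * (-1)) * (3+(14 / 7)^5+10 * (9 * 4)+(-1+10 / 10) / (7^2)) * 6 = -4078217 / 18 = -226567.61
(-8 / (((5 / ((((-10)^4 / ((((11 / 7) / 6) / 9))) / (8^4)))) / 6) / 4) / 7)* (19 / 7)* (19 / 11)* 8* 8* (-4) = 467856000 / 847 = 552368.36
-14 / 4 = -7 / 2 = -3.50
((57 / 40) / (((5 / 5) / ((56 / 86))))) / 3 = 133 / 430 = 0.31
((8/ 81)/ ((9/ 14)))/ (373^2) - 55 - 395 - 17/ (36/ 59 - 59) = -157132440108287/ 349409266245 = -449.71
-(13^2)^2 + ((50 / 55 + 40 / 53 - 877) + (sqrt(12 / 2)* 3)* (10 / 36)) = -17161384 / 583 + 5* sqrt(6) / 6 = -29434.29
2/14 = 1/7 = 0.14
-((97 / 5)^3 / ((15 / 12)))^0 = -1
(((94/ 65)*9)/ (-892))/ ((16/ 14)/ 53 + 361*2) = -52311/ 2588517100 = -0.00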